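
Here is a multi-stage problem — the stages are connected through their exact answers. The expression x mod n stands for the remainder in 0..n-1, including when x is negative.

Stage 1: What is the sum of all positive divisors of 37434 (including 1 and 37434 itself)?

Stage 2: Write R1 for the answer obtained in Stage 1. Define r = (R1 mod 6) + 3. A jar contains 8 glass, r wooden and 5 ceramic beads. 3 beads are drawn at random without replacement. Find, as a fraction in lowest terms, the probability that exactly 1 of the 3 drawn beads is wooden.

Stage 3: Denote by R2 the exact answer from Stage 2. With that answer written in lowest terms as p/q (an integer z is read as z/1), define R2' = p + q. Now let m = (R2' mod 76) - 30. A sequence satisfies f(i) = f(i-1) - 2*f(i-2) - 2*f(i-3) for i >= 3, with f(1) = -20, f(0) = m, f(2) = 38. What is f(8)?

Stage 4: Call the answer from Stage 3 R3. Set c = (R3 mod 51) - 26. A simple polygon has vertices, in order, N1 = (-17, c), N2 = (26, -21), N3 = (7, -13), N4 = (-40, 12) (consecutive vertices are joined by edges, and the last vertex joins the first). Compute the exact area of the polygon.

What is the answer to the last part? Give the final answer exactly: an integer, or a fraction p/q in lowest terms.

396

Stage 1: 37434 = 2 * 3 * 17 * 367; sigma = (1 + 2) * (1 + 3) * (1 + 17) * (1 + 367) = 3 * 4 * 18 * 368 = 79488; answer 79488
Stage 2: R1 = 79488; r = 3; total draws C(16,3) = 560; favorable C(3,1)*C(13,2) = 234; P = 117/280; answer 117/280
Stage 3: R2 = 117/280; threaded value p + q = 397; m = -13; f(3) = 1*(38) - 2*(-20) - 2*(-13) = 104; iterating: f(3)=104, f(4)=68, f(5)=-216, f(6)=-560, f(7)=-264, f(8)=1288; answer 1288
Stage 4: R3 = 1288; c = -13; cross terms: (-17*-21 - 26*-13)=695, (26*-13 - 7*-21)=-191, (7*12 - -40*-13)=-436, (-40*-13 - -17*12)=724; twice the area = |792| = 792; area = 396; answer 396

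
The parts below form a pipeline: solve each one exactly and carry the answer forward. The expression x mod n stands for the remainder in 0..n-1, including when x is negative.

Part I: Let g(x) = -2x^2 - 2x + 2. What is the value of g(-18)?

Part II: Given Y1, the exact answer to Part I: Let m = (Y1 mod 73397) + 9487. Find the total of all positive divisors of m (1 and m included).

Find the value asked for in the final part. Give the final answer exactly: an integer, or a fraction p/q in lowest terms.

127488

Part I: -2*(-18)^2 - 2*(-18)^1 + 2 = (-648) + (36) + (2) = -610; answer -610
Part II: Y1 = -610; m = 82274; 82274 = 2 * 31 * 1327; sigma = (1 + 2) * (1 + 31) * (1 + 1327) = 3 * 32 * 1328 = 127488; answer 127488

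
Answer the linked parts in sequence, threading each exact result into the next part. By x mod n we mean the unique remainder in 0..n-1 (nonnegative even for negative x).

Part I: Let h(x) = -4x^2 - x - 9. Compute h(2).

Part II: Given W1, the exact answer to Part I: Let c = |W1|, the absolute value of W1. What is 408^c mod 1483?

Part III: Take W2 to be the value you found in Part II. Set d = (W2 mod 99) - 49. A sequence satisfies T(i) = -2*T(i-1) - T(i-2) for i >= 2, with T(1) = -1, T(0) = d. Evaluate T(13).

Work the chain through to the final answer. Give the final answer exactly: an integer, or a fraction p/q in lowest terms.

Part I: -4*(2)^2 - 1*(2)^1 - 9 = (-16) + (-2) + (-9) = -27; answer -27
Part II: W1 = -27; c = 27; squarings mod 1483: 408^1=408, 408^2=368, 408^4=471, 408^8=874, 408^16=131; 408^27 = 408^1 * 408^2 * 408^8 * 408^16 = 1124 (mod 1483); answer 1124
Part III: W2 = 1124; d = -14; T(2) = -2*(-1) - 1*(-14) = 16; iterating: T(2)=16, T(3)=-31, T(4)=46, T(5)=-61, T(6)=76, T(7)=-91, T(8)=106, T(9)=-121, T(10)=136, T(11)=-151, T(12)=166, T(13)=-181; answer -181

-181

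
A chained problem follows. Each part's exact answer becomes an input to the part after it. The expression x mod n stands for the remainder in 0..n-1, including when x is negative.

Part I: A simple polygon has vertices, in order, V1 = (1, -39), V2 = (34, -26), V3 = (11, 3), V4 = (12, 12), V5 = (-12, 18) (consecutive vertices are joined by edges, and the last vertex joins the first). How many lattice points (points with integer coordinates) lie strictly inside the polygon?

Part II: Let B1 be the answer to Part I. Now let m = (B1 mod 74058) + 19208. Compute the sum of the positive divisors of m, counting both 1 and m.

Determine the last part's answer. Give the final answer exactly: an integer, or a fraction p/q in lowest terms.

Part I: cross terms: (1*-26 - 34*-39)=1300, (34*3 - 11*-26)=388, (11*12 - 12*3)=96, (12*18 - -12*12)=360, (-12*-39 - 1*18)=450; twice the area = |2594| = 2594; area = 1297; boundary points = 1 + 1 + 1 + 6 + 1 = 10; strictly interior points = area - boundary/2 + 1 = 1293; answer 1293
Part II: B1 = 1293; m = 20501; 20501 = 13 * 19 * 83; sigma = (1 + 13) * (1 + 19) * (1 + 83) = 14 * 20 * 84 = 23520; answer 23520

23520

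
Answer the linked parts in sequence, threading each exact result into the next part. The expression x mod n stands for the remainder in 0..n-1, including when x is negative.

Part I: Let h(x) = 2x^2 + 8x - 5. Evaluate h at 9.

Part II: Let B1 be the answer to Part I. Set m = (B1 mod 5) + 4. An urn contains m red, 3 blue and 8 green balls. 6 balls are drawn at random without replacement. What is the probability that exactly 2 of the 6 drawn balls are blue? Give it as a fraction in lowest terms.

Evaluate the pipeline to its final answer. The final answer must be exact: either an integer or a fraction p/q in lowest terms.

Part I: 2*(9)^2 + 8*(9)^1 - 5 = (162) + (72) + (-5) = 229; answer 229
Part II: B1 = 229; m = 8; total draws C(19,6) = 27132; favorable C(3,2)*C(16,4) = 5460; P = 65/323; answer 65/323

65/323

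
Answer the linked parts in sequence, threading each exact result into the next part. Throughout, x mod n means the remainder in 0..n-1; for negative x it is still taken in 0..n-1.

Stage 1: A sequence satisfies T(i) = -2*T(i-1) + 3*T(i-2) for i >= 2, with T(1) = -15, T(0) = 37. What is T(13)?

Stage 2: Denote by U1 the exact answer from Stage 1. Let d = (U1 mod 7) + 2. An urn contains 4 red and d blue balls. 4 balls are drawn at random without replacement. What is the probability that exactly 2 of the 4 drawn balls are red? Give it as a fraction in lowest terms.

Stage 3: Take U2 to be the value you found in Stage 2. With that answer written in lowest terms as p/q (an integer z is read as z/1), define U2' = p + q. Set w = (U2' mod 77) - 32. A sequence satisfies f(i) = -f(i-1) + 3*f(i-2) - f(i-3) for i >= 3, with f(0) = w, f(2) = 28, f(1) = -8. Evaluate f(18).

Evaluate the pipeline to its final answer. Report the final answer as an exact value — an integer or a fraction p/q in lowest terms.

Stage 1: T(2) = -2*(-15) + 3*(37) = 141; iterating: T(2)=141, T(3)=-327, T(4)=1077, T(5)=-3135, T(6)=9501, T(7)=-28407, T(8)=85317, T(9)=-255855, T(10)=767661, T(11)=-2302887, T(12)=6908757, T(13)=-20726175; answer -20726175
Stage 2: U1 = -20726175; d = 8; total draws C(12,4) = 495; favorable C(4,2)*C(8,2) = 168; P = 56/165; answer 56/165
Stage 3: U2 = 56/165; threaded value p + q = 221; w = 35; f(3) = -1*(28) + 3*(-8) - 1*(35) = -87; iterating: f(3)=-87, f(4)=179, f(5)=-468, f(6)=1092, f(7)=-2675, f(8)=6419, f(9)=-15536, f(10)=37468, f(11)=-90495, f(12)=218435, f(13)=-527388, f(14)=1273188, f(15)=-3073787, f(16)=7420739, f(17)=-17915288, f(18)=43251292; answer 43251292

43251292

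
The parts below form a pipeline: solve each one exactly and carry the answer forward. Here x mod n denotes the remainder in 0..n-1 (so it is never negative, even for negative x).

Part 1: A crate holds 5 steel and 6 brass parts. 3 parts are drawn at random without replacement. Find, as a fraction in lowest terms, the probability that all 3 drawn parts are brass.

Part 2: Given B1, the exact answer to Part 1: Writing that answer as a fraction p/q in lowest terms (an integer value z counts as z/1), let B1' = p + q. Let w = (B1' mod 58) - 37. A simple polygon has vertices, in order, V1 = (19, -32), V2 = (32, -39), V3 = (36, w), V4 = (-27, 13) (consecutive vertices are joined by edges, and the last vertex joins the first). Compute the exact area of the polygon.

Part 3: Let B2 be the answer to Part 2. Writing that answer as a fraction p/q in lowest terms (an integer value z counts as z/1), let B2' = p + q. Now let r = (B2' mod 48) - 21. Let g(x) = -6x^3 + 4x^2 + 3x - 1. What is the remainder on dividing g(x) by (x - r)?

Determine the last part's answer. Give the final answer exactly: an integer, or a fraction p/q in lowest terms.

Part 1: total draws C(11,3) = 165; favorable C(6,3) = 20; P = 4/33; answer 4/33
Part 2: B1 = 4/33; threaded value p + q = 37; w = 0; cross terms: (19*-39 - 32*-32)=283, (32*0 - 36*-39)=1404, (36*13 - -27*0)=468, (-27*-32 - 19*13)=617; twice the area = |2772| = 2772; area = 1386; answer 1386
Part 3: B2 = 1386; threaded value p + q = 1387; r = 22; remainder = value at the root: -6*(22)^3 + 4*(22)^2 + 3*(22)^1 - 1 = (-63888) + (1936) + (66) + (-1) = -61887; answer -61887

-61887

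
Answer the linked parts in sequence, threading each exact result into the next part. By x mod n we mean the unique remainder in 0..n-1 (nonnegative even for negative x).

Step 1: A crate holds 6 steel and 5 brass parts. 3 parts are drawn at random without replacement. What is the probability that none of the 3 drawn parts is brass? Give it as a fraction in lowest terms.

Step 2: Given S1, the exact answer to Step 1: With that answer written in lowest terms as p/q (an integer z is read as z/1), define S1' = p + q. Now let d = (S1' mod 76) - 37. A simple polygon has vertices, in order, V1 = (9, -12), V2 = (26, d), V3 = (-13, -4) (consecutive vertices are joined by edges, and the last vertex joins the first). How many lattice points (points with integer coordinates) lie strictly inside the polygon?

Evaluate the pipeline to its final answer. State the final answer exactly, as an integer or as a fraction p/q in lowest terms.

199

Step 1: total draws C(11,3) = 165; favorable C(6,3) = 20; P = 4/33; answer 4/33
Step 2: S1 = 4/33; threaded value p + q = 37; d = 0; cross terms: (9*0 - 26*-12)=312, (26*-4 - -13*0)=-104, (-13*-12 - 9*-4)=192; twice the area = |400| = 400; area = 200; boundary points = 1 + 1 + 2 = 4; strictly interior points = area - boundary/2 + 1 = 199; answer 199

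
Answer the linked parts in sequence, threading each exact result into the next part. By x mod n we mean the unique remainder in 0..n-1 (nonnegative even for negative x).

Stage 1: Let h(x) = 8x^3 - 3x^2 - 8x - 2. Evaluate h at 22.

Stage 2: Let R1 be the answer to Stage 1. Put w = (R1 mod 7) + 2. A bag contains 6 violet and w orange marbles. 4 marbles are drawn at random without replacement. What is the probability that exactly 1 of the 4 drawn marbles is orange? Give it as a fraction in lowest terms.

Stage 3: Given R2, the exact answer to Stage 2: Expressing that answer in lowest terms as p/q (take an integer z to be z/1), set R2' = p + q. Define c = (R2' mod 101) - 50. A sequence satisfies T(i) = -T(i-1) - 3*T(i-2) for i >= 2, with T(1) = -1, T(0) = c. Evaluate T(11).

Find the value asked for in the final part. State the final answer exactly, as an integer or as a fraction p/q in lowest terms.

Stage 1: 8*(22)^3 - 3*(22)^2 - 8*(22)^1 - 2 = (85184) + (-1452) + (-176) + (-2) = 83554; answer 83554
Stage 2: R1 = 83554; w = 4; total draws C(10,4) = 210; favorable C(4,1)*C(6,3) = 80; P = 8/21; answer 8/21
Stage 3: R2 = 8/21; threaded value p + q = 29; c = -21; T(2) = -1*(-1) - 3*(-21) = 64; iterating: T(2)=64, T(3)=-61, T(4)=-131, T(5)=314, T(6)=79, T(7)=-1021, T(8)=784, T(9)=2279, T(10)=-4631, T(11)=-2206; answer -2206

-2206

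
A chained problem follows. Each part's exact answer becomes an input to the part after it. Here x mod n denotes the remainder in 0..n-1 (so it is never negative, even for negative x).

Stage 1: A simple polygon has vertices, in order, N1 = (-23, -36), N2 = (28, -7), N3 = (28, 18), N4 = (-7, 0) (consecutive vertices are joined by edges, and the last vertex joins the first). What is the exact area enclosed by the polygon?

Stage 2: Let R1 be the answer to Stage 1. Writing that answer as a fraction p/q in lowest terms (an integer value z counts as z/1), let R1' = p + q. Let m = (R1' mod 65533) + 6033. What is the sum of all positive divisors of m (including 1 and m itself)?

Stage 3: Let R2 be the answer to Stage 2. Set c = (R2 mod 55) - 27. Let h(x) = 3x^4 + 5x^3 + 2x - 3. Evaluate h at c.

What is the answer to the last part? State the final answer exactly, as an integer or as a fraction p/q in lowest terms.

35017

Stage 1: cross terms: (-23*-7 - 28*-36)=1169, (28*18 - 28*-7)=700, (28*0 - -7*18)=126, (-7*-36 - -23*0)=252; twice the area = |2247| = 2247; area = 2247/2; answer 2247/2
Stage 2: R1 = 2247/2; threaded value p + q = 2249; m = 8282; 8282 = 2 * 41 * 101; sigma = (1 + 2) * (1 + 41) * (1 + 101) = 3 * 42 * 102 = 12852; answer 12852
Stage 3: R2 = 12852; c = 10; 3*(10)^4 + 5*(10)^3 + 2*(10)^1 - 3 = (30000) + (5000) + (20) + (-3) = 35017; answer 35017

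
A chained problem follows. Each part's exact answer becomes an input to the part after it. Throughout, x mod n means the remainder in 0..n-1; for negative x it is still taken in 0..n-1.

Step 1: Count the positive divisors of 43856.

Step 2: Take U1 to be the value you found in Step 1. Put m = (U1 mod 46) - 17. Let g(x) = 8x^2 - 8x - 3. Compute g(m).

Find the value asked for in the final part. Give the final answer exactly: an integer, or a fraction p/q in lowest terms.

445

Step 1: 43856 = 2^4 * 2741; number of divisors = (4+1) * (1+1) = 10; answer 10
Step 2: U1 = 10; m = -7; 8*(-7)^2 - 8*(-7)^1 - 3 = (392) + (56) + (-3) = 445; answer 445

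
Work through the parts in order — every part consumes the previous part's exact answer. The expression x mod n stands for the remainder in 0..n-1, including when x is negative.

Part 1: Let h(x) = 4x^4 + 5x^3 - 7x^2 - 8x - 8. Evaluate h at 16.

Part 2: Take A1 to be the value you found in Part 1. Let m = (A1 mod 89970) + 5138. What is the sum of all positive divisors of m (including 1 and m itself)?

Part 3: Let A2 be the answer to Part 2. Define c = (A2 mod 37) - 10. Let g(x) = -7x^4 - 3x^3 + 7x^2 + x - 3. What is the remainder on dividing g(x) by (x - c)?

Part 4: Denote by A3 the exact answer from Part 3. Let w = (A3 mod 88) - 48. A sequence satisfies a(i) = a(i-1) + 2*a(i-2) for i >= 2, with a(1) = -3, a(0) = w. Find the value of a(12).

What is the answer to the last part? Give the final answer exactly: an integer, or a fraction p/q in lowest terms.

-10925

Part 1: 4*(16)^4 + 5*(16)^3 - 7*(16)^2 - 8*(16)^1 - 8 = (262144) + (20480) + (-1792) + (-128) + (-8) = 280696; answer 280696
Part 2: A1 = 280696; m = 15924; 15924 = 2^2 * 3 * 1327; sigma = (1 + 2 + 4) * (1 + 3) * (1 + 1327) = 7 * 4 * 1328 = 37184; answer 37184
Part 3: A2 = 37184; c = 26; remainder = value at the root: -7*(26)^4 - 3*(26)^3 + 7*(26)^2 + 1*(26)^1 - 3 = (-3198832) + (-52728) + (4732) + (26) + (-3) = -3246805; answer -3246805
Part 4: A3 = -3246805; w = -5; a(2) = 1*(-3) + 2*(-5) = -13; iterating: a(2)=-13, a(3)=-19, a(4)=-45, a(5)=-83, a(6)=-173, a(7)=-339, a(8)=-685, a(9)=-1363, a(10)=-2733, a(11)=-5459, a(12)=-10925; answer -10925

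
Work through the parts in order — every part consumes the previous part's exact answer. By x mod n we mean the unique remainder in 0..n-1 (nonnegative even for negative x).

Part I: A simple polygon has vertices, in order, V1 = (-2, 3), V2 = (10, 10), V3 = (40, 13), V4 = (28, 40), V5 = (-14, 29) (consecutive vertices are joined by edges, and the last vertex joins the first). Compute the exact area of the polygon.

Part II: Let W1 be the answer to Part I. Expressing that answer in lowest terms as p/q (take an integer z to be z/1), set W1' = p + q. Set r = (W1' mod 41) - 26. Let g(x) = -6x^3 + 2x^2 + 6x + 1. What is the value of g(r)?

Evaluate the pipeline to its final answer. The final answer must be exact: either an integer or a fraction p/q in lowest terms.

56323

Part I: cross terms: (-2*10 - 10*3)=-50, (10*13 - 40*10)=-270, (40*40 - 28*13)=1236, (28*29 - -14*40)=1372, (-14*3 - -2*29)=16; twice the area = |2304| = 2304; area = 1152; answer 1152
Part II: W1 = 1152; threaded value p + q = 1153; r = -21; -6*(-21)^3 + 2*(-21)^2 + 6*(-21)^1 + 1 = (55566) + (882) + (-126) + (1) = 56323; answer 56323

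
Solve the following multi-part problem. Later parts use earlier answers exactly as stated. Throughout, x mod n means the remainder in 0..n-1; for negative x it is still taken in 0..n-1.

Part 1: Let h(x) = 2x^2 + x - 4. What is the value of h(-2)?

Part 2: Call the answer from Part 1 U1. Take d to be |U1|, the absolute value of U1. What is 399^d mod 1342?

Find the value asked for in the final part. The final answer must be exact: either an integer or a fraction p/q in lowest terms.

845

Part 1: 2*(-2)^2 + 1*(-2)^1 - 4 = (8) + (-2) + (-4) = 2; answer 2
Part 2: U1 = 2; d = 2; squarings mod 1342: 399^1=399, 399^2=845; 399^2 = 399^2 = 845 (mod 1342); answer 845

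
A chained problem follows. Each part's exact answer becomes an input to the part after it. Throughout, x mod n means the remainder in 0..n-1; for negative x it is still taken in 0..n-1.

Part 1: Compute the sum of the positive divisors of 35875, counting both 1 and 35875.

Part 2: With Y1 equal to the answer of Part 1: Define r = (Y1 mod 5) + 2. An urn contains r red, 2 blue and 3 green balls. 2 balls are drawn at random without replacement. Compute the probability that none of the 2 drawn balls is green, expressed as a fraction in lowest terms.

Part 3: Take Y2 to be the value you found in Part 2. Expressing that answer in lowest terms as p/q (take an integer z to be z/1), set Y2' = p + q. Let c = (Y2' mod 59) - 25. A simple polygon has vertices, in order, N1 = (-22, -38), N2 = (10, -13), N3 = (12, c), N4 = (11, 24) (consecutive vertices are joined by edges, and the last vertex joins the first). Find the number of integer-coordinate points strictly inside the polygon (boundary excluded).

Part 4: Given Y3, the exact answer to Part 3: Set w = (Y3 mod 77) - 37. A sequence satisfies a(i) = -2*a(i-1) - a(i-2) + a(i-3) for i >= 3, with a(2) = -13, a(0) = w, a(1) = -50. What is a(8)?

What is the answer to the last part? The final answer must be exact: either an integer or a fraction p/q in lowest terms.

450

Part 1: 35875 = 5^3 * 7 * 41; sigma = (1 + 5 + 25 + 125) * (1 + 7) * (1 + 41) = 156 * 8 * 42 = 52416; answer 52416
Part 2: Y1 = 52416; r = 3; total draws C(8,2) = 28; favorable C(5,2) = 10; P = 5/14; answer 5/14
Part 3: Y2 = 5/14; threaded value p + q = 19; c = -6; cross terms: (-22*-13 - 10*-38)=666, (10*-6 - 12*-13)=96, (12*24 - 11*-6)=354, (11*-38 - -22*24)=110; twice the area = |1226| = 1226; area = 613; boundary points = 1 + 1 + 1 + 1 = 4; strictly interior points = area - boundary/2 + 1 = 612; answer 612
Part 4: Y3 = 612; w = 36; a(3) = -2*(-13) - 1*(-50) + 1*(36) = 112; iterating: a(3)=112, a(4)=-261, a(5)=397, a(6)=-421, a(7)=184, a(8)=450; answer 450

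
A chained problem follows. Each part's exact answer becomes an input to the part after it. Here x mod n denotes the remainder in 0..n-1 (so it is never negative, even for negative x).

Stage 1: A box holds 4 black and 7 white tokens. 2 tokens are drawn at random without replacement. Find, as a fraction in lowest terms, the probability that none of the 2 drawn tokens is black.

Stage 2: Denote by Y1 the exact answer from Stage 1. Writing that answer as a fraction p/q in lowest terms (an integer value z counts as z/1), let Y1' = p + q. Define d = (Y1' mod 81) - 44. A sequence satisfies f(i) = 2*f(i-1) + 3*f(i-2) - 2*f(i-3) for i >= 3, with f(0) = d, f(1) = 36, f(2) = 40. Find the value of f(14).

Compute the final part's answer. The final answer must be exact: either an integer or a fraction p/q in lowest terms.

9551016

Stage 1: total draws C(11,2) = 55; favorable C(7,2) = 21; P = 21/55; answer 21/55
Stage 2: Y1 = 21/55; threaded value p + q = 76; d = 32; f(3) = 2*(40) + 3*(36) - 2*(32) = 124; iterating: f(3)=124, f(4)=296, f(5)=884, f(6)=2408, f(7)=6876, f(8)=19208, f(9)=54228, f(10)=152328, f(11)=428924, f(12)=1206376, f(13)=3394868, f(14)=9551016; answer 9551016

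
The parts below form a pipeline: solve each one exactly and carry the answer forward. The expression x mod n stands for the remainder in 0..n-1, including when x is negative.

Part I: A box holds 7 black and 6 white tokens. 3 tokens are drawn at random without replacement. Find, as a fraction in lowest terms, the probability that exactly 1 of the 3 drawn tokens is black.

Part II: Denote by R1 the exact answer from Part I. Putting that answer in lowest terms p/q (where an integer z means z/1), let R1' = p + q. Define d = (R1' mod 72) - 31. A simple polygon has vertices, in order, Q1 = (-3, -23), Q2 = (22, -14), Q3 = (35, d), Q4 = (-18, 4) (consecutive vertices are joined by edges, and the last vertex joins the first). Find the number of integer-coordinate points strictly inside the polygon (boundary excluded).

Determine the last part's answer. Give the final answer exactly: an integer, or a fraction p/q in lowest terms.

Part I: total draws C(13,3) = 286; favorable C(7,1)*C(6,2) = 105; P = 105/286; answer 105/286
Part II: R1 = 105/286; threaded value p + q = 391; d = 0; cross terms: (-3*-14 - 22*-23)=548, (22*0 - 35*-14)=490, (35*4 - -18*0)=140, (-18*-23 - -3*4)=426; twice the area = |1604| = 1604; area = 802; boundary points = 1 + 1 + 1 + 3 = 6; strictly interior points = area - boundary/2 + 1 = 800; answer 800

800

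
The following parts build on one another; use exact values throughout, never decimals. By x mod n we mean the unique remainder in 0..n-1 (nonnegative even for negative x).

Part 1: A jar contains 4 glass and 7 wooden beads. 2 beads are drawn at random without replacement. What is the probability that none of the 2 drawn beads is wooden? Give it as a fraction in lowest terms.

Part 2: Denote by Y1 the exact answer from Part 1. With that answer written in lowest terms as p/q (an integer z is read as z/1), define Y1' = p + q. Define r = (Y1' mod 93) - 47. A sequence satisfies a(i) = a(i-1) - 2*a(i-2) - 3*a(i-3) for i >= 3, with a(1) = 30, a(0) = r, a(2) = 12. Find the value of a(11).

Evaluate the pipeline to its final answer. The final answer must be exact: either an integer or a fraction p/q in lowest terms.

-1260

Part 1: total draws C(11,2) = 55; favorable C(4,2) = 6; P = 6/55; answer 6/55
Part 2: Y1 = 6/55; threaded value p + q = 61; r = 14; a(3) = 1*(12) - 2*(30) - 3*(14) = -90; iterating: a(3)=-90, a(4)=-204, a(5)=-60, a(6)=618, a(7)=1350, a(8)=294, a(9)=-4260, a(10)=-8898, a(11)=-1260; answer -1260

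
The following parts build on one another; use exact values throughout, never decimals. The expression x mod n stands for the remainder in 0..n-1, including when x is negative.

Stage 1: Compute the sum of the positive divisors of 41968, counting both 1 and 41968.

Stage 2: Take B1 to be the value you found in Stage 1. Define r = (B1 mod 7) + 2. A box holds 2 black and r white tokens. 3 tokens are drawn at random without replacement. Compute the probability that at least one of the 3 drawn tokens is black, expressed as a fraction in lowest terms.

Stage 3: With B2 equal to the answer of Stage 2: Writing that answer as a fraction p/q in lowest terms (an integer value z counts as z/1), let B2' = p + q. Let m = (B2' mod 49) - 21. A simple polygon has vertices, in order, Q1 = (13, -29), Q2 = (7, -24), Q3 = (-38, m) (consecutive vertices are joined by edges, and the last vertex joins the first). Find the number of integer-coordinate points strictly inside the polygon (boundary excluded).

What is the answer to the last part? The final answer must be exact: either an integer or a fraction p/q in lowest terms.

45

Stage 1: 41968 = 2^4 * 43 * 61; sigma = (1 + 2 + 4 + 8 + 16) * (1 + 43) * (1 + 61) = 31 * 44 * 62 = 84568; answer 84568
Stage 2: B1 = 84568; r = 3; total draws C(5,3) = 10; complement C(3,3) = 1; favorable 10 - 1 = 9; P = 9/10; answer 9/10
Stage 3: B2 = 9/10; threaded value p + q = 19; m = -2; cross terms: (13*-24 - 7*-29)=-109, (7*-2 - -38*-24)=-926, (-38*-29 - 13*-2)=1128; twice the area = |93| = 93; area = 93/2; boundary points = 1 + 1 + 3 = 5; strictly interior points = area - boundary/2 + 1 = 45; answer 45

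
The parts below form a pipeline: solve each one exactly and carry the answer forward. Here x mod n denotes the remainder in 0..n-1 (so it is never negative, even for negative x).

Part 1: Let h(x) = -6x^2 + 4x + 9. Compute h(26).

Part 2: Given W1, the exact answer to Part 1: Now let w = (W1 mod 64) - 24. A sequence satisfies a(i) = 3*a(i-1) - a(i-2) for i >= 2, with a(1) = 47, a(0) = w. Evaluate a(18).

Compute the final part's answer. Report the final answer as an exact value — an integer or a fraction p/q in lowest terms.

696023657

Part 1: -6*(26)^2 + 4*(26)^1 + 9 = (-4056) + (104) + (9) = -3943; answer -3943
Part 2: W1 = -3943; w = 1; a(2) = 3*(47) - 1*(1) = 140; iterating: a(2)=140, a(3)=373, a(4)=979, a(5)=2564, a(6)=6713, a(7)=17575, a(8)=46012, a(9)=120461, a(10)=315371, a(11)=825652, a(12)=2161585, a(13)=5659103, a(14)=14815724, a(15)=38788069, a(16)=101548483, a(17)=265857380, a(18)=696023657; answer 696023657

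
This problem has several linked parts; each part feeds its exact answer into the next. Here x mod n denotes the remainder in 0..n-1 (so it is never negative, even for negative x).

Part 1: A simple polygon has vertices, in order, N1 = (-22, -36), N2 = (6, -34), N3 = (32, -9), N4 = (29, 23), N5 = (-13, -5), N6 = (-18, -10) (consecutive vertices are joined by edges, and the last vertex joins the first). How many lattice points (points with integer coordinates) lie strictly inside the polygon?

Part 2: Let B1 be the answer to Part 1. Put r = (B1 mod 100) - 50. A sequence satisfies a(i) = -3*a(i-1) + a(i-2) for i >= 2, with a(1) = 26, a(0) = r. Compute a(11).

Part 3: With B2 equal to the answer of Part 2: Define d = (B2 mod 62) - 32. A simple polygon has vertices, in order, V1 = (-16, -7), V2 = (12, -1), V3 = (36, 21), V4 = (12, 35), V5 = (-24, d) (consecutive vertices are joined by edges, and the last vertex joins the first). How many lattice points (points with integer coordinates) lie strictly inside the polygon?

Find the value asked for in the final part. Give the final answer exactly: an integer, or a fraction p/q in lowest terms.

1209

Part 1: cross terms: (-22*-34 - 6*-36)=964, (6*-9 - 32*-34)=1034, (32*23 - 29*-9)=997, (29*-5 - -13*23)=154, (-13*-10 - -18*-5)=40, (-18*-36 - -22*-10)=428; twice the area = |3617| = 3617; area = 3617/2; boundary points = 2 + 1 + 1 + 14 + 5 + 2 = 25; strictly interior points = area - boundary/2 + 1 = 1797; answer 1797
Part 2: B1 = 1797; r = 47; a(2) = -3*(26) + 1*(47) = -31; iterating: a(2)=-31, a(3)=119, a(4)=-388, a(5)=1283, a(6)=-4237, a(7)=13994, a(8)=-46219, a(9)=152651, a(10)=-504172, a(11)=1665167; answer 1665167
Part 3: B2 = 1665167; d = 1; cross terms: (-16*-1 - 12*-7)=100, (12*21 - 36*-1)=288, (36*35 - 12*21)=1008, (12*1 - -24*35)=852, (-24*-7 - -16*1)=184; twice the area = |2432| = 2432; area = 1216; boundary points = 2 + 2 + 2 + 2 + 8 = 16; strictly interior points = area - boundary/2 + 1 = 1209; answer 1209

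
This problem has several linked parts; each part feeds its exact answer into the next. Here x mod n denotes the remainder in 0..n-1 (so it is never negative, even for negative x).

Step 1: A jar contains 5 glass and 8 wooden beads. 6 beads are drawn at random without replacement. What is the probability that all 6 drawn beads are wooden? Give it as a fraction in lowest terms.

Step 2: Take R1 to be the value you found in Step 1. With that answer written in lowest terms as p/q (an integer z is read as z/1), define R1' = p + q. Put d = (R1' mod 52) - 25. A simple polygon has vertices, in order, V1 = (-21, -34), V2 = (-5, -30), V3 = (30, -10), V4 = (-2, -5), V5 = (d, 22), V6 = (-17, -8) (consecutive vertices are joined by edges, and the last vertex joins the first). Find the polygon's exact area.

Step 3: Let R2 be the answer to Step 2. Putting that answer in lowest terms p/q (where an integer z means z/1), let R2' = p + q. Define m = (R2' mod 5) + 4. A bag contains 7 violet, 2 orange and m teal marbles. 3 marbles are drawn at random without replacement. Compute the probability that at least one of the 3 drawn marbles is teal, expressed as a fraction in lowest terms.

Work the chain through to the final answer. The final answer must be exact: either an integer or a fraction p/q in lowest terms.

53/65

Step 1: total draws C(13,6) = 1716; favorable C(8,6) = 28; P = 7/429; answer 7/429
Step 2: R1 = 7/429; threaded value p + q = 436; d = -5; cross terms: (-21*-30 - -5*-34)=460, (-5*-10 - 30*-30)=950, (30*-5 - -2*-10)=-170, (-2*22 - -5*-5)=-69, (-5*-8 - -17*22)=414, (-17*-34 - -21*-8)=410; twice the area = |1995| = 1995; area = 1995/2; answer 1995/2
Step 3: R2 = 1995/2; threaded value p + q = 1997; m = 6; total draws C(15,3) = 455; complement C(9,3) = 84; favorable 455 - 84 = 371; P = 53/65; answer 53/65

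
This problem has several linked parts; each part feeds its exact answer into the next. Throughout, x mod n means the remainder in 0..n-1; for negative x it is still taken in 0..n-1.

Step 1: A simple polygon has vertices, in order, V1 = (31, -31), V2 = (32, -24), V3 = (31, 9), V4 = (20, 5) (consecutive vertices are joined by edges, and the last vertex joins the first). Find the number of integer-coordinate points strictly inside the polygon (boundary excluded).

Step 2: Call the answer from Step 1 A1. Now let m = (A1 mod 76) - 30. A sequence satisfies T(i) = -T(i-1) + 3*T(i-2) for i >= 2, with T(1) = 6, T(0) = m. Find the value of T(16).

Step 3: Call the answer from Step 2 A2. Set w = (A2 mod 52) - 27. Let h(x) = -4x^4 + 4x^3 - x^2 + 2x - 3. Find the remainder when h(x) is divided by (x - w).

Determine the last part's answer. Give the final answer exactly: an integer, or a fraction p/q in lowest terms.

Step 1: cross terms: (31*-24 - 32*-31)=248, (32*9 - 31*-24)=1032, (31*5 - 20*9)=-25, (20*-31 - 31*5)=-775; twice the area = |480| = 480; area = 240; boundary points = 1 + 1 + 1 + 1 = 4; strictly interior points = area - boundary/2 + 1 = 239; answer 239
Step 2: A1 = 239; m = -19; T(2) = -1*(6) + 3*(-19) = -63; iterating: T(2)=-63, T(3)=81, T(4)=-270, T(5)=513, T(6)=-1323, T(7)=2862, T(8)=-6831, T(9)=15417, T(10)=-35910, T(11)=82161, T(12)=-189891, T(13)=436374, T(14)=-1006047, T(15)=2315169, T(16)=-5333310; answer -5333310
Step 3: A2 = -5333310; w = -9; remainder = value at the root: -4*(-9)^4 + 4*(-9)^3 - 1*(-9)^2 + 2*(-9)^1 - 3 = (-26244) + (-2916) + (-81) + (-18) + (-3) = -29262; answer -29262

-29262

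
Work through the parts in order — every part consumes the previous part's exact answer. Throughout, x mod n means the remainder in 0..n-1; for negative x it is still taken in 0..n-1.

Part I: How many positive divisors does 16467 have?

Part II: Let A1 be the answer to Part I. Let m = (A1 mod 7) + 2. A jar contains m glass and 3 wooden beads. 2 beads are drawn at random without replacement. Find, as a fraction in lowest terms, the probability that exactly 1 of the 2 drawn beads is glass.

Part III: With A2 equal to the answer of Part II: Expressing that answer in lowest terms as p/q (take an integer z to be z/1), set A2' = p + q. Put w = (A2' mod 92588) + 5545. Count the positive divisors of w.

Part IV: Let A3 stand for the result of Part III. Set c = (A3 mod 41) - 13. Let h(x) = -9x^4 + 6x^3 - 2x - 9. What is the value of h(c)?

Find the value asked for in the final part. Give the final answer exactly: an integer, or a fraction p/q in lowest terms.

Part I: 16467 = 3 * 11 * 499; number of divisors = (1+1) * (1+1) * (1+1) = 8; answer 8
Part II: A1 = 8; m = 3; total draws C(6,2) = 15; favorable C(3,1)*C(3,1) = 9; P = 3/5; answer 3/5
Part III: A2 = 3/5; threaded value p + q = 8; w = 5553; 5553 = 3^2 * 617; number of divisors = (2+1) * (1+1) = 6; answer 6
Part IV: A3 = 6; c = -7; -9*(-7)^4 + 6*(-7)^3 - 2*(-7)^1 - 9 = (-21609) + (-2058) + (14) + (-9) = -23662; answer -23662

-23662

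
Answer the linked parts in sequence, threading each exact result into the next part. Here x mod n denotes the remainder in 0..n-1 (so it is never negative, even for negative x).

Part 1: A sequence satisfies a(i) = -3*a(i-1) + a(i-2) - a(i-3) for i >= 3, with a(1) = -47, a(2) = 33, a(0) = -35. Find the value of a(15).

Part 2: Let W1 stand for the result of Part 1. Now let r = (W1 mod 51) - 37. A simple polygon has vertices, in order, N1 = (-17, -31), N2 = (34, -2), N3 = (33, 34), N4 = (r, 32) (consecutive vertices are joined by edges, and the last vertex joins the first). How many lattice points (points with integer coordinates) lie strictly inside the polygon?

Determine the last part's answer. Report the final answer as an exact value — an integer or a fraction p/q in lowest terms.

2276

Part 1: a(3) = -3*(33) + 1*(-47) - 1*(-35) = -111; iterating: a(3)=-111, a(4)=413, a(5)=-1383, a(6)=4673, a(7)=-15815, a(8)=53501, a(9)=-180991, a(10)=612289, a(11)=-2071359, a(12)=7007357, a(13)=-23705719, a(14)=80195873, a(15)=-271300695; answer -271300695
Part 2: W1 = -271300695; r = -10; cross terms: (-17*-2 - 34*-31)=1088, (34*34 - 33*-2)=1222, (33*32 - -10*34)=1396, (-10*-31 - -17*32)=854; twice the area = |4560| = 4560; area = 2280; boundary points = 1 + 1 + 1 + 7 = 10; strictly interior points = area - boundary/2 + 1 = 2276; answer 2276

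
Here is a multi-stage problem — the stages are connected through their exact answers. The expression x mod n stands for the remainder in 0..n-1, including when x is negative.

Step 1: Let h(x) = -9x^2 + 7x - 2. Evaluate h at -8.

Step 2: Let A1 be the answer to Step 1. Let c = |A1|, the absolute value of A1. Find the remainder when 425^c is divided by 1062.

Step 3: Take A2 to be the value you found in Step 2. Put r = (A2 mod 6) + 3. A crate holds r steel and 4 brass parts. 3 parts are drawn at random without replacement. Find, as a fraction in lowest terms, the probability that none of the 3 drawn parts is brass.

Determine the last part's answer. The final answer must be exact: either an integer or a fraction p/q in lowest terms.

1/14

Step 1: -9*(-8)^2 + 7*(-8)^1 - 2 = (-576) + (-56) + (-2) = -634; answer -634
Step 2: A1 = -634; c = 634; squarings mod 1062: 425^1=425, 425^2=85, 425^4=853, 425^8=139, 425^16=205, 425^32=607, 425^64=997, 425^128=1039, 425^256=529, 425^512=535; 425^634 = 425^2 * 425^8 * 425^16 * 425^32 * 425^64 * 425^512 = 979 (mod 1062); answer 979
Step 3: A2 = 979; r = 4; total draws C(8,3) = 56; favorable C(4,3) = 4; P = 1/14; answer 1/14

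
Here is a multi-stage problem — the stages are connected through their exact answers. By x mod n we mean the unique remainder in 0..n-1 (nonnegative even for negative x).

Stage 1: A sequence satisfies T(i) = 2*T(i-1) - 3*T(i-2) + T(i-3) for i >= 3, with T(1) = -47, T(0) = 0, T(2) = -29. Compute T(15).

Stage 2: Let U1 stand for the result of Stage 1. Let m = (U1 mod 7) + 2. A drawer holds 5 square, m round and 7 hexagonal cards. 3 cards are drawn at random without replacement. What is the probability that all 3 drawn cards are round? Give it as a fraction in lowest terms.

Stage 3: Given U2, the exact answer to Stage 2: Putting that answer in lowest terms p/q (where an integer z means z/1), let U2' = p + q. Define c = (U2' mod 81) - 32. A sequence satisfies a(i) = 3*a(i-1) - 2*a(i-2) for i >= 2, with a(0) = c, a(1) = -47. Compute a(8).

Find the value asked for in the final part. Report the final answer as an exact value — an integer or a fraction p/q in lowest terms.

Stage 1: T(3) = 2*(-29) - 3*(-47) + 1*(0) = 83; iterating: T(3)=83, T(4)=206, T(5)=134, T(6)=-267, T(7)=-730, T(8)=-525, T(9)=873, T(10)=2591, T(11)=2038, T(12)=-2824, T(13)=-9171, T(14)=-7832, T(15)=9025; answer 9025
Stage 2: U1 = 9025; m = 4; total draws C(16,3) = 560; favorable C(4,3) = 4; P = 1/140; answer 1/140
Stage 3: U2 = 1/140; threaded value p + q = 141; c = 28; a(2) = 3*(-47) - 2*(28) = -197; iterating: a(2)=-197, a(3)=-497, a(4)=-1097, a(5)=-2297, a(6)=-4697, a(7)=-9497, a(8)=-19097; answer -19097

-19097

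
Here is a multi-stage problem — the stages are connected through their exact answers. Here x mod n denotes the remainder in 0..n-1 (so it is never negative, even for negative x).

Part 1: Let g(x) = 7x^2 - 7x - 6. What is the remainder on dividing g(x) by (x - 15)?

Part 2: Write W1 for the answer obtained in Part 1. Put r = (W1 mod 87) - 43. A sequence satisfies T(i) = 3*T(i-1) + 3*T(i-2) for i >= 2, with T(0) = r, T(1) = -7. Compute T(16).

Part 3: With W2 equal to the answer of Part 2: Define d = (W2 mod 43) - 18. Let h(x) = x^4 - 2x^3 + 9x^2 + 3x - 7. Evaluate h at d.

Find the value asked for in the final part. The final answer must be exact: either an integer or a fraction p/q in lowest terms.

Part 1: remainder = value at the root: 7*(15)^2 - 7*(15)^1 - 6 = (1575) + (-105) + (-6) = 1464; answer 1464
Part 2: W1 = 1464; r = 29; T(2) = 3*(-7) + 3*(29) = 66; iterating: T(2)=66, T(3)=177, T(4)=729, T(5)=2718, T(6)=10341, T(7)=39177, T(8)=148554, T(9)=563193, T(10)=2135241, T(11)=8095302, T(12)=30691629, T(13)=116360793, T(14)=441157266, T(15)=1672554177, T(16)=6341134329; answer 6341134329
Part 3: W2 = 6341134329; d = -9; 1*(-9)^4 - 2*(-9)^3 + 9*(-9)^2 + 3*(-9)^1 - 7 = (6561) + (1458) + (729) + (-27) + (-7) = 8714; answer 8714

8714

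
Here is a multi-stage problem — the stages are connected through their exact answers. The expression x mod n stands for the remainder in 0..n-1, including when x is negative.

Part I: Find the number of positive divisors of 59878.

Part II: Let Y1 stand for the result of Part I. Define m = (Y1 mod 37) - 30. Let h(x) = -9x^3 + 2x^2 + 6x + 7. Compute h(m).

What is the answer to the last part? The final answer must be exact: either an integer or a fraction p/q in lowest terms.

1987

Part I: 59878 = 2 * 7^2 * 13 * 47; number of divisors = (1+1) * (2+1) * (1+1) * (1+1) = 24; answer 24
Part II: Y1 = 24; m = -6; -9*(-6)^3 + 2*(-6)^2 + 6*(-6)^1 + 7 = (1944) + (72) + (-36) + (7) = 1987; answer 1987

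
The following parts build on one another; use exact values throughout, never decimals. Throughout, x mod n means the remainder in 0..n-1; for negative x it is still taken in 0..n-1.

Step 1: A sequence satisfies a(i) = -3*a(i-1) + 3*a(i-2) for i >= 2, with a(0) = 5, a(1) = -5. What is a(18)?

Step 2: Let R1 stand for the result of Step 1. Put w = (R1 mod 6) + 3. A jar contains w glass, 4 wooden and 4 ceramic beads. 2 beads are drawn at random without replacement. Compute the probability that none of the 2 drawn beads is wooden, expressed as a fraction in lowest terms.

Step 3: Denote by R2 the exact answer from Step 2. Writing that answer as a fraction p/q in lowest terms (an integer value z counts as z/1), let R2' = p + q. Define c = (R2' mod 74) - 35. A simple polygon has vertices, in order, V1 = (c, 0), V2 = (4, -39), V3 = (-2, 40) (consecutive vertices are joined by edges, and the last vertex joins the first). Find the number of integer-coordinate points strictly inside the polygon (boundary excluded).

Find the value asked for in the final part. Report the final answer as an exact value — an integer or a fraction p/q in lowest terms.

1025

Step 1: a(2) = -3*(-5) + 3*(5) = 30; iterating: a(2)=30, a(3)=-105, a(4)=405, a(5)=-1530, a(6)=5805, a(7)=-22005, a(8)=83430, a(9)=-316305, a(10)=1199205, a(11)=-4546530, a(12)=17237205, a(13)=-65351205, a(14)=247765230, a(15)=-939349305, a(16)=3561343605, a(17)=-13502078730, a(18)=51190267005; answer 51190267005
Step 2: R1 = 51190267005; w = 6; total draws C(14,2) = 91; favorable C(10,2) = 45; P = 45/91; answer 45/91
Step 3: R2 = 45/91; threaded value p + q = 136; c = 27; cross terms: (27*-39 - 4*0)=-1053, (4*40 - -2*-39)=82, (-2*0 - 27*40)=-1080; twice the area = |-2051| = 2051; area = 2051/2; boundary points = 1 + 1 + 1 = 3; strictly interior points = area - boundary/2 + 1 = 1025; answer 1025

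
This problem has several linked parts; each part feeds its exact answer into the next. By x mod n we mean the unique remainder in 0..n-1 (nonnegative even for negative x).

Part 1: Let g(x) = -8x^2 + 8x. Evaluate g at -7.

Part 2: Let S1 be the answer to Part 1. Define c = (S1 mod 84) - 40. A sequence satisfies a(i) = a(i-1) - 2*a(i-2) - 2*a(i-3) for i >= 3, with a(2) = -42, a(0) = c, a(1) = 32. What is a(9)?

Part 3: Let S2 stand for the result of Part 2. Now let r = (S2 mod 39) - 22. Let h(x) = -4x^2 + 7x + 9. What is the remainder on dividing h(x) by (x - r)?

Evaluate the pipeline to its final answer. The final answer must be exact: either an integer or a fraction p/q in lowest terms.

-552

Part 1: -8*(-7)^2 + 8*(-7)^1 = (-392) + (-56) = -448; answer -448
Part 2: S1 = -448; c = 16; a(3) = 1*(-42) - 2*(32) - 2*(16) = -138; iterating: a(3)=-138, a(4)=-118, a(5)=242, a(6)=754, a(7)=506, a(8)=-1486, a(9)=-4006; answer -4006
Part 3: S2 = -4006; r = -11; remainder = value at the root: -4*(-11)^2 + 7*(-11)^1 + 9 = (-484) + (-77) + (9) = -552; answer -552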